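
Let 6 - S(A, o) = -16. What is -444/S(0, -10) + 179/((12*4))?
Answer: -8687/528 ≈ -16.453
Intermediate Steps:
S(A, o) = 22 (S(A, o) = 6 - 1*(-16) = 6 + 16 = 22)
-444/S(0, -10) + 179/((12*4)) = -444/22 + 179/((12*4)) = -444*1/22 + 179/48 = -222/11 + 179*(1/48) = -222/11 + 179/48 = -8687/528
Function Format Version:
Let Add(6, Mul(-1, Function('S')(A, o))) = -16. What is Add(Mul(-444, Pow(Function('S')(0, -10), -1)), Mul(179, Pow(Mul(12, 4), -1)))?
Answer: Rational(-8687, 528) ≈ -16.453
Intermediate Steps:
Function('S')(A, o) = 22 (Function('S')(A, o) = Add(6, Mul(-1, -16)) = Add(6, 16) = 22)
Add(Mul(-444, Pow(Function('S')(0, -10), -1)), Mul(179, Pow(Mul(12, 4), -1))) = Add(Mul(-444, Pow(22, -1)), Mul(179, Pow(Mul(12, 4), -1))) = Add(Mul(-444, Rational(1, 22)), Mul(179, Pow(48, -1))) = Add(Rational(-222, 11), Mul(179, Rational(1, 48))) = Add(Rational(-222, 11), Rational(179, 48)) = Rational(-8687, 528)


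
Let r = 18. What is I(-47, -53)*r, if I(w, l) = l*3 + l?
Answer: -3816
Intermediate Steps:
I(w, l) = 4*l (I(w, l) = 3*l + l = 4*l)
I(-47, -53)*r = (4*(-53))*18 = -212*18 = -3816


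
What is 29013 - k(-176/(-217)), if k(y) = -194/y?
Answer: 2574193/88 ≈ 29252.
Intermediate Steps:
29013 - k(-176/(-217)) = 29013 - (-194)/((-176/(-217))) = 29013 - (-194)/((-176*(-1/217))) = 29013 - (-194)/176/217 = 29013 - (-194)*217/176 = 29013 - 1*(-21049/88) = 29013 + 21049/88 = 2574193/88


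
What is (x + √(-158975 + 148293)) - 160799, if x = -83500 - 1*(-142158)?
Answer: -102141 + 7*I*√218 ≈ -1.0214e+5 + 103.35*I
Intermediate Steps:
x = 58658 (x = -83500 + 142158 = 58658)
(x + √(-158975 + 148293)) - 160799 = (58658 + √(-158975 + 148293)) - 160799 = (58658 + √(-10682)) - 160799 = (58658 + 7*I*√218) - 160799 = -102141 + 7*I*√218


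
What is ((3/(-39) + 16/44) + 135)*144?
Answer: 2785824/143 ≈ 19481.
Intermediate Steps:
((3/(-39) + 16/44) + 135)*144 = ((3*(-1/39) + 16*(1/44)) + 135)*144 = ((-1/13 + 4/11) + 135)*144 = (41/143 + 135)*144 = (19346/143)*144 = 2785824/143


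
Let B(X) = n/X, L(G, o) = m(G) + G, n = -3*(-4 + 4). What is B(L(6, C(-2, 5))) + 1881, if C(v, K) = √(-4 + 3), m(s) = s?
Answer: 1881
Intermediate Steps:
C(v, K) = I (C(v, K) = √(-1) = I)
n = 0 (n = -3*0 = 0)
L(G, o) = 2*G (L(G, o) = G + G = 2*G)
B(X) = 0 (B(X) = 0/X = 0)
B(L(6, C(-2, 5))) + 1881 = 0 + 1881 = 1881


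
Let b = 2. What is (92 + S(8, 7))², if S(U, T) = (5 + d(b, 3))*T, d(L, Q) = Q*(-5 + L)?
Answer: 4096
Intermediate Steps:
S(U, T) = -4*T (S(U, T) = (5 + 3*(-5 + 2))*T = (5 + 3*(-3))*T = (5 - 9)*T = -4*T)
(92 + S(8, 7))² = (92 - 4*7)² = (92 - 28)² = 64² = 4096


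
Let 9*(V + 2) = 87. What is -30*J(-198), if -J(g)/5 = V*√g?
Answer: 3450*I*√22 ≈ 16182.0*I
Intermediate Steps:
V = 23/3 (V = -2 + (⅑)*87 = -2 + 29/3 = 23/3 ≈ 7.6667)
J(g) = -115*√g/3
-30*J(-198) = -(-1150)*√(-198) = -(-1150)*3*I*√22 = -(-3450)*I*√22 = 3450*I*√22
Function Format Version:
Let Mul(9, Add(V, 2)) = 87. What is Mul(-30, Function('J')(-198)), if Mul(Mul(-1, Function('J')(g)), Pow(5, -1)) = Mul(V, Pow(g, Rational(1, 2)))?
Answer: Mul(3450, I, Pow(22, Rational(1, 2))) ≈ Mul(16182., I)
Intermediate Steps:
V = Rational(23, 3) (V = Add(-2, Mul(Rational(1, 9), 87)) = Add(-2, Rational(29, 3)) = Rational(23, 3) ≈ 7.6667)
Function('J')(g) = Mul(Rational(-115, 3), Pow(g, Rational(1, 2))) (Function('J')(g) = Mul(-5, Mul(Rational(23, 3), Pow(g, Rational(1, 2)))) = Mul(Rational(-115, 3), Pow(g, Rational(1, 2))))
Mul(-30, Function('J')(-198)) = Mul(-30, Mul(Rational(-115, 3), Pow(-198, Rational(1, 2)))) = Mul(-30, Mul(Rational(-115, 3), Mul(3, I, Pow(22, Rational(1, 2))))) = Mul(-30, Mul(-115, I, Pow(22, Rational(1, 2)))) = Mul(3450, I, Pow(22, Rational(1, 2)))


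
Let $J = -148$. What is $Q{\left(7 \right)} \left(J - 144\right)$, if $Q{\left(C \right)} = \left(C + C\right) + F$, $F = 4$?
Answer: $-5256$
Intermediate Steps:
$Q{\left(C \right)} = 4 + 2 C$ ($Q{\left(C \right)} = \left(C + C\right) + 4 = 2 C + 4 = 4 + 2 C$)
$Q{\left(7 \right)} \left(J - 144\right) = \left(4 + 2 \cdot 7\right) \left(-148 - 144\right) = \left(4 + 14\right) \left(-292\right) = 18 \left(-292\right) = -5256$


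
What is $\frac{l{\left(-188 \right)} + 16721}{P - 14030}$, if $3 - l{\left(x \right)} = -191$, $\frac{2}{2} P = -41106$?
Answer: $- \frac{16915}{55136} \approx -0.30679$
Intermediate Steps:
$P = -41106$
$l{\left(x \right)} = 194$ ($l{\left(x \right)} = 3 - -191 = 3 + 191 = 194$)
$\frac{l{\left(-188 \right)} + 16721}{P - 14030} = \frac{194 + 16721}{-41106 - 14030} = \frac{16915}{-55136} = 16915 \left(- \frac{1}{55136}\right) = - \frac{16915}{55136}$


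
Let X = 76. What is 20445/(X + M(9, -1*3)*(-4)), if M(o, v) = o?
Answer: 4089/8 ≈ 511.13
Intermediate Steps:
20445/(X + M(9, -1*3)*(-4)) = 20445/(76 + 9*(-4)) = 20445/(76 - 36) = 20445/40 = 20445*(1/40) = 4089/8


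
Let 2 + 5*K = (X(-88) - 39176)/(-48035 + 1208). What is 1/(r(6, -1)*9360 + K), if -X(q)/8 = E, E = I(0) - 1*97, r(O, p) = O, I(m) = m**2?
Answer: 78045/4382988782 ≈ 1.7806e-5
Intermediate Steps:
E = -97 (E = 0**2 - 1*97 = 0 - 97 = -97)
X(q) = 776 (X(q) = -8*(-97) = 776)
K = -18418/78045 (K = -2/5 + ((776 - 39176)/(-48035 + 1208))/5 = -2/5 + (-38400/(-46827))/5 = -2/5 + (-38400*(-1/46827))/5 = -2/5 + (1/5)*(12800/15609) = -2/5 + 2560/15609 = -18418/78045 ≈ -0.23599)
1/(r(6, -1)*9360 + K) = 1/(6*9360 - 18418/78045) = 1/(56160 - 18418/78045) = 1/(4382988782/78045) = 78045/4382988782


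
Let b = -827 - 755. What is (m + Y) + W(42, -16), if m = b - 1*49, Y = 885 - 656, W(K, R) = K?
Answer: -1360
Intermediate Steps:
b = -1582
Y = 229
m = -1631 (m = -1582 - 1*49 = -1582 - 49 = -1631)
(m + Y) + W(42, -16) = (-1631 + 229) + 42 = -1402 + 42 = -1360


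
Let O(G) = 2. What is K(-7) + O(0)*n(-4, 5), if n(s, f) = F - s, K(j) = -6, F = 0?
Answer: 2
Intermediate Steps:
n(s, f) = -s (n(s, f) = 0 - s = -s)
K(-7) + O(0)*n(-4, 5) = -6 + 2*(-1*(-4)) = -6 + 2*4 = -6 + 8 = 2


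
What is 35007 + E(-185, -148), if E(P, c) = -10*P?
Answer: 36857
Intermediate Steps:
35007 + E(-185, -148) = 35007 - 10*(-185) = 35007 + 1850 = 36857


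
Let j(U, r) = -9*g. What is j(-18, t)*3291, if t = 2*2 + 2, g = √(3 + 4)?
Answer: -29619*√7 ≈ -78365.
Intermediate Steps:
g = √7 ≈ 2.6458
t = 6 (t = 4 + 2 = 6)
j(U, r) = -9*√7
j(-18, t)*3291 = -9*√7*3291 = -29619*√7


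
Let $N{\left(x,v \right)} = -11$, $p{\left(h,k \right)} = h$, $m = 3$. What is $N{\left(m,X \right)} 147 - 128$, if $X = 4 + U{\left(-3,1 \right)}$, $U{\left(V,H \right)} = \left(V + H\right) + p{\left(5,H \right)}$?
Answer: $-1745$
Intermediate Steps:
$U{\left(V,H \right)} = 5 + H + V$ ($U{\left(V,H \right)} = \left(V + H\right) + 5 = \left(H + V\right) + 5 = 5 + H + V$)
$X = 7$ ($X = 4 + \left(5 + 1 - 3\right) = 4 + 3 = 7$)
$N{\left(m,X \right)} 147 - 128 = \left(-11\right) 147 - 128 = -1617 - 128 = -1745$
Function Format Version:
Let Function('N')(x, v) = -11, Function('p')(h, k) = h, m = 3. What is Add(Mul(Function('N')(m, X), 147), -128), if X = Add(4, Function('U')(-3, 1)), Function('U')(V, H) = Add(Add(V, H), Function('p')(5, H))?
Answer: -1745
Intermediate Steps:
Function('U')(V, H) = Add(5, H, V) (Function('U')(V, H) = Add(Add(V, H), 5) = Add(Add(H, V), 5) = Add(5, H, V))
X = 7 (X = Add(4, Add(5, 1, -3)) = Add(4, 3) = 7)
Add(Mul(Function('N')(m, X), 147), -128) = Add(Mul(-11, 147), -128) = Add(-1617, -128) = -1745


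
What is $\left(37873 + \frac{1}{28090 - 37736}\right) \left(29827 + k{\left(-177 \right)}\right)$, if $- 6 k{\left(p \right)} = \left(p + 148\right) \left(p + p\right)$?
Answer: $\frac{5135710129506}{4823} \approx 1.0648 \cdot 10^{9}$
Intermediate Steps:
$k{\left(p \right)} = - \frac{p \left(148 + p\right)}{3}$ ($k{\left(p \right)} = - \frac{\left(p + 148\right) \left(p + p\right)}{6} = - \frac{\left(148 + p\right) 2 p}{6} = - \frac{2 p \left(148 + p\right)}{6} = - \frac{p \left(148 + p\right)}{3}$)
$\left(37873 + \frac{1}{28090 - 37736}\right) \left(29827 + k{\left(-177 \right)}\right) = \left(37873 + \frac{1}{28090 - 37736}\right) \left(29827 - - 59 \left(148 - 177\right)\right) = \left(37873 + \frac{1}{-9646}\right) \left(29827 - \left(-59\right) \left(-29\right)\right) = \left(37873 - \frac{1}{9646}\right) \left(29827 - 1711\right) = \frac{365322957}{9646} \cdot 28116 = \frac{5135710129506}{4823}$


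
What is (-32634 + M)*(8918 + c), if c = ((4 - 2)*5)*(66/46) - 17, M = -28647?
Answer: -12565852893/23 ≈ -5.4634e+8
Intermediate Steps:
c = -61/23 (c = (2*5)*(66*(1/46)) - 17 = 10*(33/23) - 17 = 330/23 - 17 = -61/23 ≈ -2.6522)
(-32634 + M)*(8918 + c) = (-32634 - 28647)*(8918 - 61/23) = -61281*205053/23 = -12565852893/23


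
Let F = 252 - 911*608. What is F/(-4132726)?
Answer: 276818/2066363 ≈ 0.13396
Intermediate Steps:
F = -553636 (F = 252 - 553888 = -553636)
F/(-4132726) = -553636/(-4132726) = -553636*(-1/4132726) = 276818/2066363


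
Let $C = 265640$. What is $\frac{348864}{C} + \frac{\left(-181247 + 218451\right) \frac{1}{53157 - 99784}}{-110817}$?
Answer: $\frac{225326573565292}{171572368720095} \approx 1.3133$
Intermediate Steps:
$\frac{348864}{C} + \frac{\left(-181247 + 218451\right) \frac{1}{53157 - 99784}}{-110817} = \frac{348864}{265640} + \frac{\left(-181247 + 218451\right) \frac{1}{53157 - 99784}}{-110817} = 348864 \cdot \frac{1}{265640} + \frac{37204}{-46627} \left(- \frac{1}{110817}\right) = \frac{43608}{33205} + 37204 \left(- \frac{1}{46627}\right) \left(- \frac{1}{110817}\right) = \frac{43608}{33205} - - \frac{37204}{5167064259} = \frac{43608}{33205} + \frac{37204}{5167064259} = \frac{225326573565292}{171572368720095}$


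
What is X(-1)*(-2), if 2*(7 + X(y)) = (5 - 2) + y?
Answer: 12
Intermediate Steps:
X(y) = -11/2 + y/2 (X(y) = -7 + ((5 - 2) + y)/2 = -7 + (3 + y)/2 = -7 + (3/2 + y/2) = -11/2 + y/2)
X(-1)*(-2) = (-11/2 + (½)*(-1))*(-2) = (-11/2 - ½)*(-2) = -6*(-2) = 12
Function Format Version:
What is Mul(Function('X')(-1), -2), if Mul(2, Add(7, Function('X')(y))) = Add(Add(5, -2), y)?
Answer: 12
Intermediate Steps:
Function('X')(y) = Add(Rational(-11, 2), Mul(Rational(1, 2), y)) (Function('X')(y) = Add(-7, Mul(Rational(1, 2), Add(Add(5, -2), y))) = Add(-7, Mul(Rational(1, 2), Add(3, y))) = Add(-7, Add(Rational(3, 2), Mul(Rational(1, 2), y))) = Add(Rational(-11, 2), Mul(Rational(1, 2), y)))
Mul(Function('X')(-1), -2) = Mul(Add(Rational(-11, 2), Mul(Rational(1, 2), -1)), -2) = Mul(Add(Rational(-11, 2), Rational(-1, 2)), -2) = Mul(-6, -2) = 12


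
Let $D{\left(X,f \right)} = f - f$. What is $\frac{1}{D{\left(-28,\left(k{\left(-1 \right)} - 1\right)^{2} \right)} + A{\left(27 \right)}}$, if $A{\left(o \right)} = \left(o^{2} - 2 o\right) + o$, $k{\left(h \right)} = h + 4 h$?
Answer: $\frac{1}{702} \approx 0.0014245$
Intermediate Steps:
$k{\left(h \right)} = 5 h$
$A{\left(o \right)} = o^{2} - o$
$D{\left(X,f \right)} = 0$
$\frac{1}{D{\left(-28,\left(k{\left(-1 \right)} - 1\right)^{2} \right)} + A{\left(27 \right)}} = \frac{1}{0 + 27 \left(-1 + 27\right)} = \frac{1}{0 + 27 \cdot 26} = \frac{1}{0 + 702} = \frac{1}{702}$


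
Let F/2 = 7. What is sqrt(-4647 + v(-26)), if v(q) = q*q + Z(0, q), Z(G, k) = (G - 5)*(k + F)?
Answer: I*sqrt(3911) ≈ 62.538*I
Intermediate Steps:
F = 14 (F = 2*7 = 14)
Z(G, k) = (-5 + G)*(14 + k) (Z(G, k) = (G - 5)*(k + 14) = (-5 + G)*(14 + k))
v(q) = -70 + q**2 - 5*q (v(q) = q*q + (-70 - 5*q + 14*0 + 0*q) = q**2 + (-70 - 5*q + 0 + 0) = q**2 + (-70 - 5*q) = -70 + q**2 - 5*q)
sqrt(-4647 + v(-26)) = sqrt(-4647 + (-70 + (-26)**2 - 5*(-26))) = sqrt(-4647 + (-70 + 676 + 130)) = sqrt(-4647 + 736) = sqrt(-3911) = I*sqrt(3911)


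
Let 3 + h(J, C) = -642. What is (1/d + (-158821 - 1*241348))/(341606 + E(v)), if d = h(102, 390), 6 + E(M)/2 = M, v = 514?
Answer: -129054503/110495595 ≈ -1.1680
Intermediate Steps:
E(M) = -12 + 2*M
h(J, C) = -645 (h(J, C) = -3 - 642 = -645)
d = -645
(1/d + (-158821 - 1*241348))/(341606 + E(v)) = (1/(-645) + (-158821 - 1*241348))/(341606 + (-12 + 2*514)) = (-1/645 + (-158821 - 241348))/(341606 + (-12 + 1028)) = (-1/645 - 400169)/(341606 + 1016) = -258109006/645/342622 = -258109006/645*1/342622 = -129054503/110495595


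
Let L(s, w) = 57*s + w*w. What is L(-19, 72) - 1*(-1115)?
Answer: 5216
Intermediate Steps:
L(s, w) = w**2 + 57*s (L(s, w) = 57*s + w**2 = w**2 + 57*s)
L(-19, 72) - 1*(-1115) = (72**2 + 57*(-19)) - 1*(-1115) = (5184 - 1083) + 1115 = 4101 + 1115 = 5216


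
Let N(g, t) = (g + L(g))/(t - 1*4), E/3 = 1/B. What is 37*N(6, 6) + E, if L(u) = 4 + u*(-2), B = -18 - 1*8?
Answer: -965/26 ≈ -37.115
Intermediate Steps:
B = -26 (B = -18 - 8 = -26)
L(u) = 4 - 2*u
E = -3/26 (E = 3/(-26) = 3*(-1/26) = -3/26 ≈ -0.11538)
N(g, t) = (4 - g)/(-4 + t) (N(g, t) = (g + (4 - 2*g))/(t - 1*4) = (4 - g)/(t - 4) = (4 - g)/(-4 + t))
37*N(6, 6) + E = 37*((4 - 1*6)/(-4 + 6)) - 3/26 = 37*((4 - 6)/2) - 3/26 = 37*((1/2)*(-2)) - 3/26 = 37*(-1) - 3/26 = -37 - 3/26 = -965/26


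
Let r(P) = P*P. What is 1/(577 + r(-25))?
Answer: 1/1202 ≈ 0.00083195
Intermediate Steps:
r(P) = P²
1/(577 + r(-25)) = 1/(577 + (-25)²) = 1/(577 + 625) = 1/1202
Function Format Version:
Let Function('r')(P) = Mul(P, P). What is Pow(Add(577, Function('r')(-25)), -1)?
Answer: Rational(1, 1202) ≈ 0.00083195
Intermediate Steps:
Function('r')(P) = Pow(P, 2)
Pow(Add(577, Function('r')(-25)), -1) = Pow(Add(577, Pow(-25, 2)), -1) = Pow(Add(577, 625), -1) = Pow(1202, -1) = Rational(1, 1202)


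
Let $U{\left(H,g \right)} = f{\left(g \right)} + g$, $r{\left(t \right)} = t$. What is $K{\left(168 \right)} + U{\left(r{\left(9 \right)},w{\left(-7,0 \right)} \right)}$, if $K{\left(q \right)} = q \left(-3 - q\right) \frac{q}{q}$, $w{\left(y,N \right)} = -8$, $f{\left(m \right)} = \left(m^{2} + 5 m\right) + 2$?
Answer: $-28710$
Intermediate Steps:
$f{\left(m \right)} = 2 + m^{2} + 5 m$
$K{\left(q \right)} = q \left(-3 - q\right)$ ($K{\left(q \right)} = q \left(-3 - q\right) 1 = q \left(-3 - q\right)$)
$U{\left(H,g \right)} = 2 + g^{2} + 6 g$ ($U{\left(H,g \right)} = \left(2 + g^{2} + 5 g\right) + g = 2 + g^{2} + 6 g$)
$K{\left(168 \right)} + U{\left(r{\left(9 \right)},w{\left(-7,0 \right)} \right)} = \left(-1\right) 168 \left(3 + 168\right) + \left(2 + \left(-8\right)^{2} + 6 \left(-8\right)\right) = \left(-1\right) 168 \cdot 171 + \left(2 + 64 - 48\right) = -28728 + 18 = -28710$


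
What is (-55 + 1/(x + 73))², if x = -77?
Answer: 48841/16 ≈ 3052.6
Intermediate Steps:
(-55 + 1/(x + 73))² = (-55 + 1/(-77 + 73))² = (-55 + 1/(-4))² = (-55 - ¼)² = (-221/4)² = 48841/16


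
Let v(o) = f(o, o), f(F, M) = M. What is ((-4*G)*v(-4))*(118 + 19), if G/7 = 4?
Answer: 61376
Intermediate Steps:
v(o) = o
G = 28 (G = 7*4 = 28)
((-4*G)*v(-4))*(118 + 19) = (-4*28*(-4))*(118 + 19) = -112*(-4)*137 = 448*137 = 61376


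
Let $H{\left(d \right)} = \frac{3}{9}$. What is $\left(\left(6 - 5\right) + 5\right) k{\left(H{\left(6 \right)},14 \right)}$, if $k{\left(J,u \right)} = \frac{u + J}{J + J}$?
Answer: $129$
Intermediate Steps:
$H{\left(d \right)} = \frac{1}{3}$ ($H{\left(d \right)} = 3 \cdot \frac{1}{9} = \frac{1}{3}$)
$k{\left(J,u \right)} = \frac{J + u}{2 J}$
$\left(\left(6 - 5\right) + 5\right) k{\left(H{\left(6 \right)},14 \right)} = \left(\left(6 - 5\right) + 5\right) \frac{\frac{1}{\frac{1}{3}} \left(\frac{1}{3} + 14\right)}{2} = \left(1 + 5\right) \frac{1}{2} \cdot 3 \cdot \frac{43}{3} = 6 \cdot \frac{43}{2} = 129$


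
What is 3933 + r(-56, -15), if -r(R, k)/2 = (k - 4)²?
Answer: 3211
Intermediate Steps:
r(R, k) = -2*(-4 + k)² (r(R, k) = -2*(k - 4)² = -2*(-4 + k)²)
3933 + r(-56, -15) = 3933 - 2*(-4 - 15)² = 3933 - 2*(-19)² = 3933 - 2*361 = 3933 - 722 = 3211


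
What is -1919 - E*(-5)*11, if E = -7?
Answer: -2304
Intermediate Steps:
-1919 - E*(-5)*11 = -1919 - (-7*(-5))*11 = -1919 - 35*11 = -1919 - 1*385 = -1919 - 385 = -2304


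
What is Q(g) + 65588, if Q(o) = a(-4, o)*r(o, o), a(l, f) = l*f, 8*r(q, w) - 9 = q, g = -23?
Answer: 65427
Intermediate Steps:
r(q, w) = 9/8 + q/8
a(l, f) = f*l
Q(o) = -4*o*(9/8 + o/8) (Q(o) = (o*(-4))*(9/8 + o/8) = (-4*o)*(9/8 + o/8) = -4*o*(9/8 + o/8))
Q(g) + 65588 = -1/2*(-23)*(9 - 23) + 65588 = -1/2*(-23)*(-14) + 65588 = -161 + 65588 = 65427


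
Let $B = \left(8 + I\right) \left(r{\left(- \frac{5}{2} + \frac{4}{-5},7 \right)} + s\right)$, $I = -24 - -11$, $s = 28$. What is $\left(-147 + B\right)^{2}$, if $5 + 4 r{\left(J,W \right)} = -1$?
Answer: $\frac{312481}{4} \approx 78120.0$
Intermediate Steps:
$r{\left(J,W \right)} = - \frac{3}{2}$ ($r{\left(J,W \right)} = - \frac{5}{4} + \frac{1}{4} \left(-1\right) = - \frac{5}{4} - \frac{1}{4} = - \frac{3}{2}$)
$I = -13$ ($I = -24 + 11 = -13$)
$B = - \frac{265}{2}$ ($B = \left(8 - 13\right) \left(- \frac{3}{2} + 28\right) = \left(-5\right) \frac{53}{2} = - \frac{265}{2} \approx -132.5$)
$\left(-147 + B\right)^{2} = \left(-147 - \frac{265}{2}\right)^{2} = \left(- \frac{559}{2}\right)^{2} = \frac{312481}{4}$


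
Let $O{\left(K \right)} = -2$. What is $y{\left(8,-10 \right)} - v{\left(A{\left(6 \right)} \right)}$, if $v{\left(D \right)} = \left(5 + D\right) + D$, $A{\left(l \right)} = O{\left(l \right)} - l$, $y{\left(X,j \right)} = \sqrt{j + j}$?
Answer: $11 + 2 i \sqrt{5} \approx 11.0 + 4.4721 i$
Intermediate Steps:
$y{\left(X,j \right)} = \sqrt{2} \sqrt{j}$ ($y{\left(X,j \right)} = \sqrt{2 j} = \sqrt{2} \sqrt{j}$)
$A{\left(l \right)} = -2 - l$
$v{\left(D \right)} = 5 + 2 D$
$y{\left(8,-10 \right)} - v{\left(A{\left(6 \right)} \right)} = \sqrt{2} \sqrt{-10} - \left(5 + 2 \left(-2 - 6\right)\right) = \sqrt{2} i \sqrt{10} - \left(5 + 2 \left(-2 - 6\right)\right) = 2 i \sqrt{5} - \left(5 + 2 \left(-8\right)\right) = 2 i \sqrt{5} - \left(5 - 16\right) = 2 i \sqrt{5} - -11 = 2 i \sqrt{5} + 11 = 11 + 2 i \sqrt{5}$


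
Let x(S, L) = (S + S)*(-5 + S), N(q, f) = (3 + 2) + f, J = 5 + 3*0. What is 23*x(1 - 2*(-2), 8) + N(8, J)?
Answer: 10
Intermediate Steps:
J = 5 (J = 5 + 0 = 5)
N(q, f) = 5 + f
x(S, L) = 2*S*(-5 + S) (x(S, L) = (2*S)*(-5 + S) = 2*S*(-5 + S))
23*x(1 - 2*(-2), 8) + N(8, J) = 23*(2*(1 - 2*(-2))*(-5 + (1 - 2*(-2)))) + (5 + 5) = 23*(2*(1 + 4)*(-5 + (1 + 4))) + 10 = 23*(2*5*(-5 + 5)) + 10 = 23*(2*5*0) + 10 = 23*0 + 10 = 0 + 10 = 10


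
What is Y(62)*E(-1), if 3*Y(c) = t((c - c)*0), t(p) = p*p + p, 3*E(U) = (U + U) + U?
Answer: 0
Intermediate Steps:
E(U) = U (E(U) = ((U + U) + U)/3 = (2*U + U)/3 = (3*U)/3 = U)
t(p) = p + p**2 (t(p) = p**2 + p = p + p**2)
Y(c) = 0 (Y(c) = (((c - c)*0)*(1 + (c - c)*0))/3 = ((0*0)*(1 + 0*0))/3 = (0*(1 + 0))/3 = (0*1)/3 = (1/3)*0 = 0)
Y(62)*E(-1) = 0*(-1) = 0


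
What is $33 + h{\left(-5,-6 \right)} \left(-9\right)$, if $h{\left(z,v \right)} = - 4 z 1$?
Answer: $-147$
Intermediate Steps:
$h{\left(z,v \right)} = - 4 z$
$33 + h{\left(-5,-6 \right)} \left(-9\right) = 33 + \left(-4\right) \left(-5\right) \left(-9\right) = 33 + 20 \left(-9\right) = 33 - 180 = -147$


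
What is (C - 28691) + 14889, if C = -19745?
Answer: -33547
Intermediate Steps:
(C - 28691) + 14889 = (-19745 - 28691) + 14889 = -48436 + 14889 = -33547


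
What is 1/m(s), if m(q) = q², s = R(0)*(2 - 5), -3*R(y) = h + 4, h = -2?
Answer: ¼ ≈ 0.25000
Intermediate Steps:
R(y) = -⅔ (R(y) = -(-2 + 4)/3 = -⅓*2 = -⅔)
s = 2 (s = -2*(2 - 5)/3 = -⅔*(-3) = 2)
1/m(s) = 1/(2²) = 1/4 = ¼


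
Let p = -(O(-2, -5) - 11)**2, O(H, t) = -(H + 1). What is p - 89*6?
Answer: -634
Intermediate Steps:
O(H, t) = -1 - H (O(H, t) = -(1 + H) = -1 - H)
p = -100 (p = -((-1 - 1*(-2)) - 11)**2 = -((-1 + 2) - 11)**2 = -(1 - 11)**2 = -1*(-10)**2 = -1*100 = -100)
p - 89*6 = -100 - 89*6 = -100 - 534 = -634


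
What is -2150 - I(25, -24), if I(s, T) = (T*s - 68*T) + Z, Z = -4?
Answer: -3178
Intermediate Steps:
I(s, T) = -4 - 68*T + T*s (I(s, T) = (T*s - 68*T) - 4 = (-68*T + T*s) - 4 = -4 - 68*T + T*s)
-2150 - I(25, -24) = -2150 - (-4 - 68*(-24) - 24*25) = -2150 - (-4 + 1632 - 600) = -2150 - 1*1028 = -2150 - 1028 = -3178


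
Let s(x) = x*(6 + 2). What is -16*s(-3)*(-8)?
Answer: -3072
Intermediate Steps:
s(x) = 8*x (s(x) = x*8 = 8*x)
-16*s(-3)*(-8) = -128*(-3)*(-8) = -16*(-24)*(-8) = 384*(-8) = -3072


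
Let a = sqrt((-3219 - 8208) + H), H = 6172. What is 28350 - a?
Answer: 28350 - I*sqrt(5255) ≈ 28350.0 - 72.491*I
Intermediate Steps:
a = I*sqrt(5255) (a = sqrt((-3219 - 8208) + 6172) = sqrt(-11427 + 6172) = sqrt(-5255) = I*sqrt(5255) ≈ 72.491*I)
28350 - a = 28350 - I*sqrt(5255)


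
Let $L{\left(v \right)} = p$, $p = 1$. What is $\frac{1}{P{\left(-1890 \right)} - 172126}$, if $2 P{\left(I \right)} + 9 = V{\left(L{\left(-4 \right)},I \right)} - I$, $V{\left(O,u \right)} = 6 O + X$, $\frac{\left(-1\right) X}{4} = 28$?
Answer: $- \frac{2}{342477} \approx -5.8398 \cdot 10^{-6}$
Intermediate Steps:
$L{\left(v \right)} = 1$
$X = -112$ ($X = \left(-4\right) 28 = -112$)
$V{\left(O,u \right)} = -112 + 6 O$ ($V{\left(O,u \right)} = 6 O - 112 = -112 + 6 O$)
$P{\left(I \right)} = - \frac{115}{2} - \frac{I}{2}$ ($P{\left(I \right)} = - \frac{9}{2} + \frac{\left(-112 + 6 \cdot 1\right) - I}{2} = - \frac{9}{2} + \frac{\left(-112 + 6\right) - I}{2} = - \frac{9}{2} + \frac{-106 - I}{2} = - \frac{9}{2} - \left(53 + \frac{I}{2}\right) = - \frac{115}{2} - \frac{I}{2}$)
$\frac{1}{P{\left(-1890 \right)} - 172126} = \frac{1}{\left(- \frac{115}{2} - -945\right) - 172126} = \frac{1}{\left(- \frac{115}{2} + 945\right) - 172126} = \frac{1}{\frac{1775}{2} - 172126} = \frac{1}{- \frac{342477}{2}} = - \frac{2}{342477}$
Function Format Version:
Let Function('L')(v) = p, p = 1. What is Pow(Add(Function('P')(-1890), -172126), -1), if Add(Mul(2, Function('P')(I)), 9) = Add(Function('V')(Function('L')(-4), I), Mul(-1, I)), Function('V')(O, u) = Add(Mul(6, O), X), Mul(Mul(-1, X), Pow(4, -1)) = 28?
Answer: Rational(-2, 342477) ≈ -5.8398e-6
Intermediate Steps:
Function('L')(v) = 1
X = -112 (X = Mul(-4, 28) = -112)
Function('V')(O, u) = Add(-112, Mul(6, O)) (Function('V')(O, u) = Add(Mul(6, O), -112) = Add(-112, Mul(6, O)))
Function('P')(I) = Add(Rational(-115, 2), Mul(Rational(-1, 2), I)) (Function('P')(I) = Add(Rational(-9, 2), Mul(Rational(1, 2), Add(Add(-112, Mul(6, 1)), Mul(-1, I)))) = Add(Rational(-9, 2), Mul(Rational(1, 2), Add(Add(-112, 6), Mul(-1, I)))) = Add(Rational(-9, 2), Mul(Rational(1, 2), Add(-106, Mul(-1, I)))) = Add(Rational(-9, 2), Add(-53, Mul(Rational(-1, 2), I))) = Add(Rational(-115, 2), Mul(Rational(-1, 2), I)))
Pow(Add(Function('P')(-1890), -172126), -1) = Pow(Add(Add(Rational(-115, 2), Mul(Rational(-1, 2), -1890)), -172126), -1) = Pow(Add(Add(Rational(-115, 2), 945), -172126), -1) = Pow(Add(Rational(1775, 2), -172126), -1) = Pow(Rational(-342477, 2), -1) = Rational(-2, 342477)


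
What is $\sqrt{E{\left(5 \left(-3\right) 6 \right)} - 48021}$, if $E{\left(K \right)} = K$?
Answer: $i \sqrt{48111} \approx 219.34 i$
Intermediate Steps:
$\sqrt{E{\left(5 \left(-3\right) 6 \right)} - 48021} = \sqrt{5 \left(-3\right) 6 - 48021} = \sqrt{\left(-15\right) 6 - 48021} = \sqrt{-90 - 48021} = \sqrt{-48111} = i \sqrt{48111}$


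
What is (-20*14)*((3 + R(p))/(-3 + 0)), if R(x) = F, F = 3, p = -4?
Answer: 560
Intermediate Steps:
R(x) = 3
(-20*14)*((3 + R(p))/(-3 + 0)) = (-20*14)*((3 + 3)/(-3 + 0)) = -280*6/(-3) = -(-280)*6/3 = -280*(-2) = 560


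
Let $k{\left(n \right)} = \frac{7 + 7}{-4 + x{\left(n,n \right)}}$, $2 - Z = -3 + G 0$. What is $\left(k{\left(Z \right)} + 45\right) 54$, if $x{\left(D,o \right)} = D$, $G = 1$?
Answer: $3186$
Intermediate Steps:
$Z = 5$ ($Z = 2 - \left(-3 + 1 \cdot 0\right) = 2 - \left(-3 + 0\right) = 2 - -3 = 2 + 3 = 5$)
$k{\left(n \right)} = \frac{14}{-4 + n}$ ($k{\left(n \right)} = \frac{7 + 7}{-4 + n} = \frac{14}{-4 + n}$)
$\left(k{\left(Z \right)} + 45\right) 54 = \left(\frac{14}{-4 + 5} + 45\right) 54 = \left(\frac{14}{1} + 45\right) 54 = \left(14 \cdot 1 + 45\right) 54 = \left(14 + 45\right) 54 = 59 \cdot 54 = 3186$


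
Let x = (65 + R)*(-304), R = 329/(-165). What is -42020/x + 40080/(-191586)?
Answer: 50068959295/25228555376 ≈ 1.9846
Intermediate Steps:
R = -329/165 (R = 329*(-1/165) = -329/165 ≈ -1.9939)
x = -3160384/165 (x = (65 - 329/165)*(-304) = (10396/165)*(-304) = -3160384/165 ≈ -19154.)
-42020/x + 40080/(-191586) = -42020/(-3160384/165) + 40080/(-191586) = -42020*(-165/3160384) + 40080*(-1/191586) = 1733325/790096 - 6680/31931 = 50068959295/25228555376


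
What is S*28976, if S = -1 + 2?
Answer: 28976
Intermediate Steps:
S = 1
S*28976 = 1*28976 = 28976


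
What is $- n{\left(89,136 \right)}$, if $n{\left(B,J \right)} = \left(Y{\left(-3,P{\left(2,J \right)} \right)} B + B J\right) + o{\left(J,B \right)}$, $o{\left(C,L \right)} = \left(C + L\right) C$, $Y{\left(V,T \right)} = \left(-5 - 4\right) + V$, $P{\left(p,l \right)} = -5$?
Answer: $-41636$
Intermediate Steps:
$Y{\left(V,T \right)} = -9 + V$
$o{\left(C,L \right)} = C \left(C + L\right)$
$n{\left(B,J \right)} = - 12 B + B J + J \left(B + J\right)$ ($n{\left(B,J \right)} = \left(\left(-9 - 3\right) B + B J\right) + J \left(J + B\right) = \left(- 12 B + B J\right) + J \left(B + J\right) = - 12 B + B J + J \left(B + J\right)$)
$- n{\left(89,136 \right)} = - (\left(-12\right) 89 + 89 \cdot 136 + 136 \left(89 + 136\right)) = - (-1068 + 12104 + 136 \cdot 225) = - (-1068 + 12104 + 30600) = \left(-1\right) 41636 = -41636$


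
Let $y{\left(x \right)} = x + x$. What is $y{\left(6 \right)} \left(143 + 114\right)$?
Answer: $3084$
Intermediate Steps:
$y{\left(x \right)} = 2 x$
$y{\left(6 \right)} \left(143 + 114\right) = 2 \cdot 6 \left(143 + 114\right) = 12 \cdot 257 = 3084$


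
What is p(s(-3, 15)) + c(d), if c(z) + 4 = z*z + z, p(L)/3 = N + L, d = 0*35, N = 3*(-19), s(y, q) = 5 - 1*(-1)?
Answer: -157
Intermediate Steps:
s(y, q) = 6 (s(y, q) = 5 + 1 = 6)
N = -57
d = 0
p(L) = -171 + 3*L (p(L) = 3*(-57 + L) = -171 + 3*L)
c(z) = -4 + z + z² (c(z) = -4 + (z*z + z) = -4 + (z² + z) = -4 + (z + z²) = -4 + z + z²)
p(s(-3, 15)) + c(d) = (-171 + 3*6) + (-4 + 0 + 0²) = (-171 + 18) + (-4 + 0 + 0) = -153 - 4 = -157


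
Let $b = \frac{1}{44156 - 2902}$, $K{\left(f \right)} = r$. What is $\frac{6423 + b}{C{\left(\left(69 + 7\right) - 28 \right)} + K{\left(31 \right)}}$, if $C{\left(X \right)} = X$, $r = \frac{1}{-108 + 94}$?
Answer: $\frac{1854821101}{13840717} \approx 134.01$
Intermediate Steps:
$r = - \frac{1}{14}$ ($r = \frac{1}{-14} = - \frac{1}{14} \approx -0.071429$)
$K{\left(f \right)} = - \frac{1}{14}$
$b = \frac{1}{41254} \approx 2.424 \cdot 10^{-5}$
$\frac{6423 + b}{C{\left(\left(69 + 7\right) - 28 \right)} + K{\left(31 \right)}} = \frac{6423 + \frac{1}{41254}}{\left(\left(69 + 7\right) - 28\right) - \frac{1}{14}} = \frac{264974443}{41254 \left(\left(76 - 28\right) - \frac{1}{14}\right)} = \frac{264974443}{41254 \left(48 - \frac{1}{14}\right)} = \frac{264974443}{41254 \cdot \frac{671}{14}} = \frac{264974443}{41254} \cdot \frac{14}{671} = \frac{1854821101}{13840717}$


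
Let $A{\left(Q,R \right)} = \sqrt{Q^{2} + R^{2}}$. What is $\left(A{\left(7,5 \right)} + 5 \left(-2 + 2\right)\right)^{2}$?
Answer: $74$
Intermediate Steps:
$\left(A{\left(7,5 \right)} + 5 \left(-2 + 2\right)\right)^{2} = \left(\sqrt{7^{2} + 5^{2}} + 5 \left(-2 + 2\right)\right)^{2} = \left(\sqrt{49 + 25} + 5 \cdot 0\right)^{2} = \left(\sqrt{74} + 0\right)^{2} = \left(\sqrt{74}\right)^{2} = 74$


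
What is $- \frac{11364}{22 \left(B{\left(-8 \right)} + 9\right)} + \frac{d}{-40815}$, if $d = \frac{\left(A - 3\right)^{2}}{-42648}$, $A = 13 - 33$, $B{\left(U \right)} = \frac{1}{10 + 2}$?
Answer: $- \frac{118686396299809}{2087073065880} \approx -56.867$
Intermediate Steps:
$B{\left(U \right)} = \frac{1}{12}$
$A = -20$
$d = - \frac{529}{42648}$ ($d = \frac{\left(-20 - 3\right)^{2}}{-42648} = \left(-23\right)^{2} \left(- \frac{1}{42648}\right) = 529 \left(- \frac{1}{42648}\right) = - \frac{529}{42648} \approx -0.012404$)
$- \frac{11364}{22 \left(B{\left(-8 \right)} + 9\right)} + \frac{d}{-40815} = - \frac{11364}{22 \left(\frac{1}{12} + 9\right)} - \frac{529}{42648 \left(-40815\right)} = - \frac{11364}{22 \cdot \frac{109}{12}} - - \frac{529}{1740678120} = - \frac{11364}{\frac{1199}{6}} + \frac{529}{1740678120} = \left(-11364\right) \frac{6}{1199} + \frac{529}{1740678120} = - \frac{68184}{1199} + \frac{529}{1740678120} = - \frac{118686396299809}{2087073065880}$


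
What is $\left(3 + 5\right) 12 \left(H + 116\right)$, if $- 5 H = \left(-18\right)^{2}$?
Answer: $\frac{24576}{5} \approx 4915.2$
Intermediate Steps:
$H = - \frac{324}{5}$ ($H = - \frac{\left(-18\right)^{2}}{5} = \left(- \frac{1}{5}\right) 324 = - \frac{324}{5} \approx -64.8$)
$\left(3 + 5\right) 12 \left(H + 116\right) = \left(3 + 5\right) 12 \left(- \frac{324}{5} + 116\right) = 8 \cdot 12 \cdot \frac{256}{5} = 96 \cdot \frac{256}{5} = \frac{24576}{5}$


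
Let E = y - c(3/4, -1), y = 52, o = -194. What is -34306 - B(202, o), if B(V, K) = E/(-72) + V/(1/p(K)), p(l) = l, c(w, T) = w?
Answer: 1406221/288 ≈ 4882.7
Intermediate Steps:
E = 205/4 (E = 52 - 3/4 = 205/4 ≈ 51.250)
B(V, K) = -205/288 + K*V (B(V, K) = (205/4)/(-72) + V/(1/K) = (205/4)*(-1/72) + V*K = -205/288 + K*V)
-34306 - B(202, o) = -34306 - (-205/288 - 194*202) = -34306 - (-205/288 - 39188) = -34306 - 1*(-11286349/288) = -34306 + 11286349/288 = 1406221/288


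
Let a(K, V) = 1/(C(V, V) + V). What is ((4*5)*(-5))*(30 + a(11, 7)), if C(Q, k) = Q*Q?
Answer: -42025/14 ≈ -3001.8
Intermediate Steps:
C(Q, k) = Q**2
a(K, V) = 1/(V + V**2) (a(K, V) = 1/(V**2 + V) = 1/(V + V**2))
((4*5)*(-5))*(30 + a(11, 7)) = ((4*5)*(-5))*(30 + 1/(7*(1 + 7))) = (20*(-5))*(30 + (1/7)/8) = -100*(30 + (1/7)*(1/8)) = -100*(30 + 1/56) = -100*1681/56 = -42025/14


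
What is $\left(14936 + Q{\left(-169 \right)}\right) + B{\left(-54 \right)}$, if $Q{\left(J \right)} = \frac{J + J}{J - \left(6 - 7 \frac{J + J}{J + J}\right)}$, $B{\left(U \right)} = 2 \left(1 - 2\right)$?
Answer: $\frac{1254625}{84} \approx 14936.0$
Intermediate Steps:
$B{\left(U \right)} = -2$ ($B{\left(U \right)} = 2 \left(-1\right) = -2$)
$Q{\left(J \right)} = \frac{2 J}{1 + J}$ ($Q{\left(J \right)} = \frac{2 J}{J - \left(6 - 7 \frac{2 J}{2 J}\right)} = \frac{2 J}{J + \left(-6 + 7 \cdot 2 J \frac{1}{2 J}\right)} = \frac{2 J}{J + \left(-6 + 7 \cdot 1\right)} = \frac{2 J}{J + \left(-6 + 7\right)} = \frac{2 J}{J + 1} = \frac{2 J}{1 + J}$)
$\left(14936 + Q{\left(-169 \right)}\right) + B{\left(-54 \right)} = \left(14936 + 2 \left(-169\right) \frac{1}{1 - 169}\right) - 2 = \left(14936 + 2 \left(-169\right) \frac{1}{-168}\right) - 2 = \left(14936 + 2 \left(-169\right) \left(- \frac{1}{168}\right)\right) - 2 = \left(14936 + \frac{169}{84}\right) - 2 = \frac{1254793}{84} - 2 = \frac{1254625}{84}$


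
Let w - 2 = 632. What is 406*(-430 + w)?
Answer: 82824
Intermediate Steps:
w = 634 (w = 2 + 632 = 634)
406*(-430 + w) = 406*(-430 + 634) = 406*204 = 82824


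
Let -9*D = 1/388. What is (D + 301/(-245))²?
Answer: 22557336481/14937728400 ≈ 1.5101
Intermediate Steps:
D = -1/3492 (D = -⅑/388 = -⅑*1/388 = -1/3492 ≈ -0.00028637)
(D + 301/(-245))² = (-1/3492 + 301/(-245))² = (-1/3492 + 301*(-1/245))² = (-1/3492 - 43/35)² = (-150191/122220)² = 22557336481/14937728400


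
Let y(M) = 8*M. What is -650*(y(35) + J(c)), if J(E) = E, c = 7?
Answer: -186550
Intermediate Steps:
-650*(y(35) + J(c)) = -650*(8*35 + 7) = -650*(280 + 7) = -650*287 = -186550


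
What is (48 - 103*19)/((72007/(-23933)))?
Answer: 3514469/5539 ≈ 634.50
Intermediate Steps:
(48 - 103*19)/((72007/(-23933))) = (48 - 1957)/((72007*(-1/23933))) = -1909/(-5539/1841) = -1909*(-1841/5539) = 3514469/5539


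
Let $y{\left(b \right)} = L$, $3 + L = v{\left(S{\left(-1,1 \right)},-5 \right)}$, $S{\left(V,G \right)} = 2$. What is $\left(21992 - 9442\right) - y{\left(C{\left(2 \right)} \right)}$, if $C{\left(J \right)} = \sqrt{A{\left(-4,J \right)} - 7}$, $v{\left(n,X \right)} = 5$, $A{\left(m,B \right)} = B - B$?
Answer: $12548$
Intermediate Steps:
$A{\left(m,B \right)} = 0$
$L = 2$ ($L = -3 + 5 = 2$)
$C{\left(J \right)} = i \sqrt{7}$ ($C{\left(J \right)} = \sqrt{0 - 7} = \sqrt{-7} = i \sqrt{7}$)
$y{\left(b \right)} = 2$
$\left(21992 - 9442\right) - y{\left(C{\left(2 \right)} \right)} = \left(21992 - 9442\right) - 2 = 12550 - 2 = 12548$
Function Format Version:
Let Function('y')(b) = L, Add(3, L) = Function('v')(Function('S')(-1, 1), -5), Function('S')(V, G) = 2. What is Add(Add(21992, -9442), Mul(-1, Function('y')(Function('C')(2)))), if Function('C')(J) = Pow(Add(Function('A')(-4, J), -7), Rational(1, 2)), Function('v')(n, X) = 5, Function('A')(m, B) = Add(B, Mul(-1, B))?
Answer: 12548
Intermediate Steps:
Function('A')(m, B) = 0
L = 2 (L = Add(-3, 5) = 2)
Function('C')(J) = Mul(I, Pow(7, Rational(1, 2))) (Function('C')(J) = Pow(Add(0, -7), Rational(1, 2)) = Pow(-7, Rational(1, 2)) = Mul(I, Pow(7, Rational(1, 2))))
Function('y')(b) = 2
Add(Add(21992, -9442), Mul(-1, Function('y')(Function('C')(2)))) = Add(Add(21992, -9442), Mul(-1, 2)) = Add(12550, -2) = 12548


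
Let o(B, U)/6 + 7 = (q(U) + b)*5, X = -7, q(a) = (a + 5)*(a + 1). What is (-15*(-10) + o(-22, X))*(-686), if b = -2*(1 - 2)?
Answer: -362208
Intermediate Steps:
q(a) = (1 + a)*(5 + a) (q(a) = (5 + a)*(1 + a) = (1 + a)*(5 + a))
b = 2 (b = -2*(-1) = 2)
o(B, U) = 168 + 30*U² + 180*U (o(B, U) = -42 + 6*(((5 + U² + 6*U) + 2)*5) = -42 + 6*((7 + U² + 6*U)*5) = -42 + 6*(35 + 5*U² + 30*U) = -42 + (210 + 30*U² + 180*U) = 168 + 30*U² + 180*U)
(-15*(-10) + o(-22, X))*(-686) = (-15*(-10) + (168 + 30*(-7)² + 180*(-7)))*(-686) = (150 + (168 + 30*49 - 1260))*(-686) = (150 + (168 + 1470 - 1260))*(-686) = (150 + 378)*(-686) = 528*(-686) = -362208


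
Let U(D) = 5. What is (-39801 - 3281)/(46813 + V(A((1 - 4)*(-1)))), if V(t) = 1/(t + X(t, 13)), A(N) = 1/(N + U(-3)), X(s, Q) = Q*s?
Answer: -301574/327695 ≈ -0.92029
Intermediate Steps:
A(N) = 1/(5 + N) (A(N) = 1/(N + 5) = 1/(5 + N))
V(t) = 1/(14*t) (V(t) = 1/(t + 13*t) = 1/(14*t))
(-39801 - 3281)/(46813 + V(A((1 - 4)*(-1)))) = (-39801 - 3281)/(46813 + 1/(14*(1/(5 + (1 - 4)*(-1))))) = -43082/(46813 + 1/(14*(1/(5 - 3*(-1))))) = -43082/(46813 + 1/(14*(1/(5 + 3)))) = -43082/(46813 + 1/(14*(1/8))) = -43082/(46813 + (1/14)*8) = -43082/(46813 + 4/7) = -43082/327695/7 = -43082*7/327695 = -301574/327695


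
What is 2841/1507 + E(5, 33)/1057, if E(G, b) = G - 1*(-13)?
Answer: 3030063/1592899 ≈ 1.9022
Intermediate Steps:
E(G, b) = 13 + G (E(G, b) = G + 13 = 13 + G)
2841/1507 + E(5, 33)/1057 = 2841/1507 + (13 + 5)/1057 = 2841*(1/1507) + 18*(1/1057) = 2841/1507 + 18/1057 = 3030063/1592899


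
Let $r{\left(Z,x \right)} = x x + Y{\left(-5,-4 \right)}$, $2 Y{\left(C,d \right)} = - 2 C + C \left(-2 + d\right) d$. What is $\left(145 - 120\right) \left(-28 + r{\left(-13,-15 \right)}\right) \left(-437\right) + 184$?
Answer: $-1551166$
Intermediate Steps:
$Y{\left(C,d \right)} = - C + \frac{C d \left(-2 + d\right)}{2}$ ($Y{\left(C,d \right)} = \frac{- 2 C + C \left(-2 + d\right) d}{2} = \frac{- 2 C + C d \left(-2 + d\right)}{2} = - C + \frac{C d \left(-2 + d\right)}{2}$)
$r{\left(Z,x \right)} = -55 + x^{2}$ ($r{\left(Z,x \right)} = x x + \frac{1}{2} \left(-5\right) \left(-2 + \left(-4\right)^{2} - -8\right) = x^{2} + \frac{1}{2} \left(-5\right) \left(-2 + 16 + 8\right) = x^{2} + \frac{1}{2} \left(-5\right) 22 = x^{2} - 55 = -55 + x^{2}$)
$\left(145 - 120\right) \left(-28 + r{\left(-13,-15 \right)}\right) \left(-437\right) + 184 = \left(145 - 120\right) \left(-28 - \left(55 - \left(-15\right)^{2}\right)\right) \left(-437\right) + 184 = 25 \left(-28 + \left(-55 + 225\right)\right) \left(-437\right) + 184 = 25 \left(-28 + 170\right) \left(-437\right) + 184 = 25 \cdot 142 \left(-437\right) + 184 = 3550 \left(-437\right) + 184 = -1551350 + 184 = -1551166$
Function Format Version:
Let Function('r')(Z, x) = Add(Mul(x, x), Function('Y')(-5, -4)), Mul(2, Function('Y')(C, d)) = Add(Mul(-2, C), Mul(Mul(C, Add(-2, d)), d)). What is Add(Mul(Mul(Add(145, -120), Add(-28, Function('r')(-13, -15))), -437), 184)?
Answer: -1551166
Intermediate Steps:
Function('Y')(C, d) = Add(Mul(-1, C), Mul(Rational(1, 2), C, d, Add(-2, d))) (Function('Y')(C, d) = Mul(Rational(1, 2), Add(Mul(-2, C), Mul(Mul(C, Add(-2, d)), d))) = Mul(Rational(1, 2), Add(Mul(-2, C), Mul(C, d, Add(-2, d)))) = Add(Mul(-1, C), Mul(Rational(1, 2), C, d, Add(-2, d))))
Function('r')(Z, x) = Add(-55, Pow(x, 2)) (Function('r')(Z, x) = Add(Mul(x, x), Mul(Rational(1, 2), -5, Add(-2, Pow(-4, 2), Mul(-2, -4)))) = Add(Pow(x, 2), Mul(Rational(1, 2), -5, Add(-2, 16, 8))) = Add(Pow(x, 2), Mul(Rational(1, 2), -5, 22)) = Add(Pow(x, 2), -55) = Add(-55, Pow(x, 2)))
Add(Mul(Mul(Add(145, -120), Add(-28, Function('r')(-13, -15))), -437), 184) = Add(Mul(Mul(Add(145, -120), Add(-28, Add(-55, Pow(-15, 2)))), -437), 184) = Add(Mul(Mul(25, Add(-28, Add(-55, 225))), -437), 184) = Add(Mul(Mul(25, Add(-28, 170)), -437), 184) = Add(Mul(Mul(25, 142), -437), 184) = Add(Mul(3550, -437), 184) = Add(-1551350, 184) = -1551166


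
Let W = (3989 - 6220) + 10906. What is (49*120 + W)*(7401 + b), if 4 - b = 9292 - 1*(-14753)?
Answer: -242195200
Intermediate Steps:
W = 8675 (W = -2231 + 10906 = 8675)
b = -24041 (b = 4 - (9292 - 1*(-14753)) = 4 - (9292 + 14753) = 4 - 1*24045 = 4 - 24045 = -24041)
(49*120 + W)*(7401 + b) = (49*120 + 8675)*(7401 - 24041) = (5880 + 8675)*(-16640) = 14555*(-16640) = -242195200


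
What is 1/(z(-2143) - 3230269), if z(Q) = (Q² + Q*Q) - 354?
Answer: 1/5954275 ≈ 1.6795e-7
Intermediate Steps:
z(Q) = -354 + 2*Q² (z(Q) = (Q² + Q²) - 354 = 2*Q² - 354 = -354 + 2*Q²)
1/(z(-2143) - 3230269) = 1/((-354 + 2*(-2143)²) - 3230269) = 1/((-354 + 2*4592449) - 3230269) = 1/((-354 + 9184898) - 3230269) = 1/(9184544 - 3230269) = 1/5954275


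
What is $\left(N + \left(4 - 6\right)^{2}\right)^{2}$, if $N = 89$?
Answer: $8649$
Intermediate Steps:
$\left(N + \left(4 - 6\right)^{2}\right)^{2} = \left(89 + \left(4 - 6\right)^{2}\right)^{2} = \left(89 + \left(-2\right)^{2}\right)^{2} = \left(89 + 4\right)^{2} = 93^{2} = 8649$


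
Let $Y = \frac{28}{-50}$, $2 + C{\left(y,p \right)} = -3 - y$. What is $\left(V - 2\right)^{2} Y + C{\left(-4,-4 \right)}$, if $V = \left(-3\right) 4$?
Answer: $- \frac{2769}{25} \approx -110.76$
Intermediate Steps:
$C{\left(y,p \right)} = -5 - y$ ($C{\left(y,p \right)} = -2 - \left(3 + y\right) = -5 - y$)
$Y = - \frac{14}{25}$ ($Y = 28 \left(- \frac{1}{50}\right) = - \frac{14}{25} \approx -0.56$)
$V = -12$
$\left(V - 2\right)^{2} Y + C{\left(-4,-4 \right)} = \left(-12 - 2\right)^{2} \left(- \frac{14}{25}\right) - 1 = \left(-14\right)^{2} \left(- \frac{14}{25}\right) + \left(-5 + 4\right) = 196 \left(- \frac{14}{25}\right) - 1 = - \frac{2744}{25} - 1 = - \frac{2769}{25}$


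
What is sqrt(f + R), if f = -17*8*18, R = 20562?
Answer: sqrt(18114) ≈ 134.59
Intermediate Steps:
f = -2448 (f = -136*18 = -2448)
sqrt(f + R) = sqrt(-2448 + 20562) = sqrt(18114)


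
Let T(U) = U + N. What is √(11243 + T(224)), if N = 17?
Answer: 6*√319 ≈ 107.16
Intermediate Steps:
T(U) = 17 + U (T(U) = U + 17 = 17 + U)
√(11243 + T(224)) = √(11243 + (17 + 224)) = √(11243 + 241) = √11484 = 6*√319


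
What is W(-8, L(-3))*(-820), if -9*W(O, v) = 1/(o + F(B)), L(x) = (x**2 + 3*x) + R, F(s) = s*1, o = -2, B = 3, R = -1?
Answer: 820/9 ≈ 91.111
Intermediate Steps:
F(s) = s
L(x) = -1 + x**2 + 3*x (L(x) = (x**2 + 3*x) - 1 = -1 + x**2 + 3*x)
W(O, v) = -1/9 (W(O, v) = -1/(9*(-2 + 3)) = -1/9/1 = -1/9*1 = -1/9)
W(-8, L(-3))*(-820) = -1/9*(-820) = 820/9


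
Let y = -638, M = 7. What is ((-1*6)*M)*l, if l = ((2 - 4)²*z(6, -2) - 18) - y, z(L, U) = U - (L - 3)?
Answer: -25200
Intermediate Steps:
z(L, U) = 3 + U - L (z(L, U) = U - (-3 + L) = U + (3 - L) = 3 + U - L)
l = 600 (l = ((2 - 4)²*(3 - 2 - 1*6) - 18) - 1*(-638) = ((-2)²*(3 - 2 - 6) - 18) + 638 = (4*(-5) - 18) + 638 = (-20 - 18) + 638 = -38 + 638 = 600)
((-1*6)*M)*l = (-1*6*7)*600 = -6*7*600 = -42*600 = -25200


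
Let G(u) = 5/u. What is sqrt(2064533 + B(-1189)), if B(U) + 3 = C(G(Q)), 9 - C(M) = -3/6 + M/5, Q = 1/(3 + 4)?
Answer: 3*sqrt(917570)/2 ≈ 1436.8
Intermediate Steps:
Q = 1/7 ≈ 0.14286
C(M) = 19/2 - M/5 (C(M) = 9 - (-3/6 + M/5) = 9 - (-3*1/6 + M*(1/5)) = 9 - (-1/2 + M/5) = 9 + (1/2 - M/5) = 19/2 - M/5)
B(U) = -1/2 (B(U) = -3 + (19/2 - 1/1/7) = -3 + (19/2 - 7) = -3 + 5/2 = -1/2)
sqrt(2064533 + B(-1189)) = sqrt(2064533 - 1/2) = sqrt(4129065/2) = 3*sqrt(917570)/2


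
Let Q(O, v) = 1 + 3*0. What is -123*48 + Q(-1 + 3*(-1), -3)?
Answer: -5903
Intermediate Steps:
Q(O, v) = 1 (Q(O, v) = 1 + 0 = 1)
-123*48 + Q(-1 + 3*(-1), -3) = -123*48 + 1 = -5904 + 1 = -5903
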